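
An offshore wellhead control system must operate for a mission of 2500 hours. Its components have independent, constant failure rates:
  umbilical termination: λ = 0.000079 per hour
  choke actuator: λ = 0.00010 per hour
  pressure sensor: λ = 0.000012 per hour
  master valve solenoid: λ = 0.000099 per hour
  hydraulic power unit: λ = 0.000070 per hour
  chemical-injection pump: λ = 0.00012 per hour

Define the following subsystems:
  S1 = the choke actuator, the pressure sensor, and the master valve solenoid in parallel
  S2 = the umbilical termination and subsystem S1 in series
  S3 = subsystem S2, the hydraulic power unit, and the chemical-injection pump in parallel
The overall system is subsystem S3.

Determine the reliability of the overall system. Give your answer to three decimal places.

R(umbilical termination) = exp(−0.000079 × 2500) = 0.82078
R(choke actuator) = exp(−0.00010 × 2500) = 0.77880
R(pressure sensor) = exp(−0.000012 × 2500) = 0.97045
R(master valve solenoid) = exp(−0.000099 × 2500) = 0.78075
R(hydraulic power unit) = exp(−0.000070 × 2500) = 0.83946
R(chemical-injection pump) = exp(−0.00012 × 2500) = 0.74082
Parallel (choke actuator, pressure sensor, and master valve solenoid): 1 − (1 − 0.77880)(1 − 0.97045)(1 − 0.78075) = 0.99857
Series (umbilical termination and [0.99857]): 0.82078 × 0.99857 = 0.81961
Parallel ([0.81961], hydraulic power unit, and chemical-injection pump): 1 − (1 − 0.81961)(1 − 0.83946)(1 − 0.74082) = 0.992

0.992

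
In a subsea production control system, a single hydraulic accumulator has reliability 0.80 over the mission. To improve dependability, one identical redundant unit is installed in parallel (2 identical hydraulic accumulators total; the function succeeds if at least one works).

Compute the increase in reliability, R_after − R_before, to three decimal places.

R_before = 0.80
R_after = 1 − (1 − 0.80)^2 = 0.960
ΔR = 0.960 − 0.80 = 0.160

0.160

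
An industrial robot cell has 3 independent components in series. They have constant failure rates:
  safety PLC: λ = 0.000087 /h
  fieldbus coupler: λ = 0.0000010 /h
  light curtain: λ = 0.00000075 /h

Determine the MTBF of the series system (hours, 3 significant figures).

Series of exponential components: λ_sys = Σ λ_i
λ_sys = 0.000087 + 0.0000010 + 0.00000075 = 8.8750e-05 /h
MTBF = 1 / λ_sys = 11300 h

11300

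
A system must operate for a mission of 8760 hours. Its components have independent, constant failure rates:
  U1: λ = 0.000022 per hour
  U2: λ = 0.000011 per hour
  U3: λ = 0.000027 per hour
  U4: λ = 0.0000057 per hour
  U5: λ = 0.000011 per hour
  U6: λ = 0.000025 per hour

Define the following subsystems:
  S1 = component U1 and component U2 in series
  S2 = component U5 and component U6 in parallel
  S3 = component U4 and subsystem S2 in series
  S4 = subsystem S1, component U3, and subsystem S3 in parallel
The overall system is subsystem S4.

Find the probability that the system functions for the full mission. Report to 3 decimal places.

R(U1) = exp(−0.000022 × 8760) = 0.82471
R(U2) = exp(−0.000011 × 8760) = 0.90814
R(U3) = exp(−0.000027 × 8760) = 0.78937
R(U4) = exp(−0.0000057 × 8760) = 0.95129
R(U5) = exp(−0.000011 × 8760) = 0.90814
R(U6) = exp(−0.000025 × 8760) = 0.80332
Series (U1 and U2): 0.82471 × 0.90814 = 0.74895
Parallel (U5 and U6): 1 − (1 − 0.90814)(1 − 0.80332) = 0.98193
Series (U4 and [0.98193]): 0.95129 × 0.98193 = 0.93410
Parallel ([0.74895], U3, and [0.93410]): 1 − (1 − 0.74895)(1 − 0.78937)(1 − 0.93410) = 0.997

0.997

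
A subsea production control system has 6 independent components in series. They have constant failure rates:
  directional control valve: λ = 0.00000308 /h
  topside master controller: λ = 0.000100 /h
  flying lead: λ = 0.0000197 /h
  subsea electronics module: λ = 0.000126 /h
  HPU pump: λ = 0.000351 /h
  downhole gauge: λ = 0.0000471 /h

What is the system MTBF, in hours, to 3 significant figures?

1550

Series of exponential components: λ_sys = Σ λ_i
λ_sys = 0.00000308 + 0.000100 + 0.0000197 + 0.000126 + 0.000351 + 0.0000471 = 6.4688e-04 /h
MTBF = 1 / λ_sys = 1550 h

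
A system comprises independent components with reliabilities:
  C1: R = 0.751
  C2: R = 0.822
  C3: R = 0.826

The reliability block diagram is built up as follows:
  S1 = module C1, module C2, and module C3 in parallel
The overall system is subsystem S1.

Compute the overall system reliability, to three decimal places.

0.992

Parallel (C1, C2, and C3): 1 − (1 − 0.75100)(1 − 0.82200)(1 − 0.82600) = 0.992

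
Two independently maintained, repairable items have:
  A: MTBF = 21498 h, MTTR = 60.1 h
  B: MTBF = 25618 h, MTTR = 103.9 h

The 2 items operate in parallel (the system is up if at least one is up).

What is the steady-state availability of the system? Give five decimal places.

0.99999

A(A) = MTBF/(MTBF+MTTR) = 21498/(21498+60.1) = 0.997212
A(B) = MTBF/(MTBF+MTTR) = 25618/(25618+103.9) = 0.995961
Parallel availability: 1 − (1 − 0.997212)(1 − 0.995961) = 0.99999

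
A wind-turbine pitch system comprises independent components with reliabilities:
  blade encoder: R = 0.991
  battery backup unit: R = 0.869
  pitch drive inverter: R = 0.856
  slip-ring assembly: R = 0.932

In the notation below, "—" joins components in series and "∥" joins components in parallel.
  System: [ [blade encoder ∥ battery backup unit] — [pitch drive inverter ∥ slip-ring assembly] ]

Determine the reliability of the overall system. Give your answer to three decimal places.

Parallel (blade encoder and battery backup unit): 1 − (1 − 0.99100)(1 − 0.86900) = 0.99882
Parallel (pitch drive inverter and slip-ring assembly): 1 − (1 − 0.85600)(1 − 0.93200) = 0.99021
Series ([0.99882] and [0.99021]): 0.99882 × 0.99021 = 0.989

0.989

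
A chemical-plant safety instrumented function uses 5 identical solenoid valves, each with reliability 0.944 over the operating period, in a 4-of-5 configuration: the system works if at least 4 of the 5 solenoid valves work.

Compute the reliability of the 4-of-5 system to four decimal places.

0.9720

R = Σ_{i=4}^{5} C(5,i) p^i (1−p)^{5−i} with p = 0.944
C(5,4)·0.944^4·0.056^1 = 0.222355
C(5,5)·0.944^5·0.056^0 = 0.749652
Sum = 0.9720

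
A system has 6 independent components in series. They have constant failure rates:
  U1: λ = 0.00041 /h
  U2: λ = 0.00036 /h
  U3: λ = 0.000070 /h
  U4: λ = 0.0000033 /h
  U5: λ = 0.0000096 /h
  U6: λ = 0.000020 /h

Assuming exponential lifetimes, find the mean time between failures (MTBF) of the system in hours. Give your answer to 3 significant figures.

1150

Series of exponential components: λ_sys = Σ λ_i
λ_sys = 0.00041 + 0.00036 + 0.000070 + 0.0000033 + 0.0000096 + 0.000020 = 8.7290e-04 /h
MTBF = 1 / λ_sys = 1150 h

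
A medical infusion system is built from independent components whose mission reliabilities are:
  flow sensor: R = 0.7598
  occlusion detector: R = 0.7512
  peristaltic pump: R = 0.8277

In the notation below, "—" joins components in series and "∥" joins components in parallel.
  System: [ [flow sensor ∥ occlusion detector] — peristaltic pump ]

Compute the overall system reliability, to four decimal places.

0.7782

Parallel (flow sensor and occlusion detector): 1 − (1 − 0.759800)(1 − 0.751200) = 0.940238
Series ([0.940238] and peristaltic pump): 0.940238 × 0.827700 = 0.7782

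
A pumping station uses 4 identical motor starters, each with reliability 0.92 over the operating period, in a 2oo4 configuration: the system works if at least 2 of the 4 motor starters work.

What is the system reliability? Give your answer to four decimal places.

R = Σ_{i=2}^{4} C(4,i) p^i (1−p)^{4−i} with p = 0.92
C(4,2)·0.92^2·0.08^2 = 0.032502
C(4,3)·0.92^3·0.08^1 = 0.249180
C(4,4)·0.92^4·0.08^0 = 0.716393
Sum = 0.9981

0.9981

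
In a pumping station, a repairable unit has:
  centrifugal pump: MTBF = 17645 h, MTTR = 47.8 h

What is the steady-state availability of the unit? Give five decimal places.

0.99730

A(centrifugal pump) = MTBF/(MTBF+MTTR) = 17645/(17645+47.8) = 0.99730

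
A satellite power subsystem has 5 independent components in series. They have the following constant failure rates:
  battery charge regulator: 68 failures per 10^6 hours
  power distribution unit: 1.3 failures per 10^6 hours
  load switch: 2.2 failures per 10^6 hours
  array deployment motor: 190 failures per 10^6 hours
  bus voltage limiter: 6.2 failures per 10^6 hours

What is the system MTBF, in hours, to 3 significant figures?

3740

Series of exponential components: λ_sys = Σ λ_i
λ_sys = 0.000068 + 0.0000013 + 0.0000022 + 0.00019 + 0.0000062 = 2.6770e-04 /h
MTBF = 1 / λ_sys = 3740 h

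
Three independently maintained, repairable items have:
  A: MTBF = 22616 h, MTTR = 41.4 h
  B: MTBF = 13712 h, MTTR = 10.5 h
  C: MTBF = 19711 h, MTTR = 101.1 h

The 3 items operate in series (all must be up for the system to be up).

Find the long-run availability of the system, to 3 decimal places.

A(A) = MTBF/(MTBF+MTTR) = 22616/(22616+41.4) = 0.998173
A(B) = MTBF/(MTBF+MTTR) = 13712/(13712+10.5) = 0.999235
A(C) = MTBF/(MTBF+MTTR) = 19711/(19711+101.1) = 0.994897
Series availability: 0.998173 × 0.999235 × 0.994897 = 0.992

0.992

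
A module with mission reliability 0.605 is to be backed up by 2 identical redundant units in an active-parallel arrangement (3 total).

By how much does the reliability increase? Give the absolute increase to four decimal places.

0.3334

R_before = 0.605
R_after = 1 − (1 − 0.605)^3 = 0.9384
ΔR = 0.9384 − 0.605 = 0.3334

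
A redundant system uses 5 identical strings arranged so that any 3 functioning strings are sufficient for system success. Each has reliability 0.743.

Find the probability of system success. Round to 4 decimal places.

R = Σ_{i=3}^{5} C(5,i) p^i (1−p)^{5−i} with p = 0.743
C(5,3)·0.743^3·0.257^2 = 0.270915
C(5,4)·0.743^4·0.257^1 = 0.391614
C(5,5)·0.743^5·0.257^0 = 0.226435
Sum = 0.8890

0.8890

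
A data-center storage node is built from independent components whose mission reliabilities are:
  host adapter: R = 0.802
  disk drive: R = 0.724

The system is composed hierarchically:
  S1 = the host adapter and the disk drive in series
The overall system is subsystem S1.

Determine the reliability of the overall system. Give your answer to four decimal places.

Series (host adapter and disk drive): 0.802000 × 0.724000 = 0.5806

0.5806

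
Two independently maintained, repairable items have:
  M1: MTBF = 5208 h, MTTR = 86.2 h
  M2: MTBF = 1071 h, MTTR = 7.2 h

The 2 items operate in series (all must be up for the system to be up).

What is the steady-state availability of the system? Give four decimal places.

A(M1) = MTBF/(MTBF+MTTR) = 5208/(5208+86.2) = 0.983718
A(M2) = MTBF/(MTBF+MTTR) = 1071/(1071+7.2) = 0.993322
Series availability: 0.983718 × 0.993322 = 0.9771

0.9771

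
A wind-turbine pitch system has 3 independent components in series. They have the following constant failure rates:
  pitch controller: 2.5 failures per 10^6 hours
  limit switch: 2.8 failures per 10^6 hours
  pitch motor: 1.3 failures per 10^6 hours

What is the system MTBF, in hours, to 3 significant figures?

Series of exponential components: λ_sys = Σ λ_i
λ_sys = 0.0000025 + 0.0000028 + 0.0000013 = 6.6000e-06 /h
MTBF = 1 / λ_sys = 152000 h

152000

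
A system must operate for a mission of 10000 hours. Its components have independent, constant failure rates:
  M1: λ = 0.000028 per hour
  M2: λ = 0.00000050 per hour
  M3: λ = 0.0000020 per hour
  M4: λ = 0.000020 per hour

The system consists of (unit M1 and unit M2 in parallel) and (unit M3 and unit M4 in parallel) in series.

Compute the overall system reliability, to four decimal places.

0.9952

R(M1) = exp(−0.000028 × 10000) = 0.755784
R(M2) = exp(−0.00000050 × 10000) = 0.995012
R(M3) = exp(−0.0000020 × 10000) = 0.980199
R(M4) = exp(−0.000020 × 10000) = 0.818731
Parallel (M1 and M2): 1 − (1 − 0.755784)(1 − 0.995012) = 0.998782
Parallel (M3 and M4): 1 − (1 − 0.980199)(1 − 0.818731) = 0.996411
Series ([0.998782] and [0.996411]): 0.998782 × 0.996411 = 0.9952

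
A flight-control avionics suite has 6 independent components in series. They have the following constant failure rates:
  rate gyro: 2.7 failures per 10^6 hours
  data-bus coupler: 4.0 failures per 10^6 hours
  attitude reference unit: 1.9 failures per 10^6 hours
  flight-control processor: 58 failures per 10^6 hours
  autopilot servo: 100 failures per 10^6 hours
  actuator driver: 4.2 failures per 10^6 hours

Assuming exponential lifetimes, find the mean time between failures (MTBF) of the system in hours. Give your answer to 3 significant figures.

5850

Series of exponential components: λ_sys = Σ λ_i
λ_sys = 0.0000027 + 0.0000040 + 0.0000019 + 0.000058 + 0.00010 + 0.0000042 = 1.7080e-04 /h
MTBF = 1 / λ_sys = 5850 h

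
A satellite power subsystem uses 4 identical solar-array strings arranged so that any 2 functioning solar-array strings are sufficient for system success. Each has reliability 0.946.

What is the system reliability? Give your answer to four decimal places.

R = Σ_{i=2}^{4} C(4,i) p^i (1−p)^{4−i} with p = 0.946
C(4,2)·0.946^2·0.054^2 = 0.015657
C(4,3)·0.946^3·0.054^1 = 0.182864
C(4,4)·0.946^4·0.054^0 = 0.800875
Sum = 0.9994

0.9994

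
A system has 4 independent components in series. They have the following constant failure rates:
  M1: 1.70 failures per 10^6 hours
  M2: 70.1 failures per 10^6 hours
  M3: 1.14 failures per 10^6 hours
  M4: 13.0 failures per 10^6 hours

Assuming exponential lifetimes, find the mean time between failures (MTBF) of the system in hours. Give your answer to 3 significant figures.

11600

Series of exponential components: λ_sys = Σ λ_i
λ_sys = 0.00000170 + 0.0000701 + 0.00000114 + 0.0000130 = 8.5940e-05 /h
MTBF = 1 / λ_sys = 11600 h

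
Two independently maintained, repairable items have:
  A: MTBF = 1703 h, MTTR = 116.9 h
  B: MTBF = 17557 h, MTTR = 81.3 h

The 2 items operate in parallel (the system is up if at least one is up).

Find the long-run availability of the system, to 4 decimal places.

A(A) = MTBF/(MTBF+MTTR) = 1703/(1703+116.9) = 0.935766
A(B) = MTBF/(MTBF+MTTR) = 17557/(17557+81.3) = 0.995391
Parallel availability: 1 − (1 − 0.935766)(1 − 0.995391) = 0.9997

0.9997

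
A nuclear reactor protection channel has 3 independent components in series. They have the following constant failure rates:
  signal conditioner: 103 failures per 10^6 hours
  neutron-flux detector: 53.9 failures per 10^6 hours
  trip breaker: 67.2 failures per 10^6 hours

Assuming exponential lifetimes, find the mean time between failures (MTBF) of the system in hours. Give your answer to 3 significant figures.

Series of exponential components: λ_sys = Σ λ_i
λ_sys = 0.000103 + 0.0000539 + 0.0000672 = 2.2410e-04 /h
MTBF = 1 / λ_sys = 4460 h

4460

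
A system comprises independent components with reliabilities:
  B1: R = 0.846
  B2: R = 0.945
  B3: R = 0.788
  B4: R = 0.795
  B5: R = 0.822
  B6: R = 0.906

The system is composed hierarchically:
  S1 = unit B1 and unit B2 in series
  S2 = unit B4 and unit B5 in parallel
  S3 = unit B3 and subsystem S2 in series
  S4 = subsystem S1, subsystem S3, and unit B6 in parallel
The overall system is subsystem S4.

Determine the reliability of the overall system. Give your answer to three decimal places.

0.995

Series (B1 and B2): 0.84600 × 0.94500 = 0.79947
Parallel (B4 and B5): 1 − (1 − 0.79500)(1 − 0.82200) = 0.96351
Series (B3 and [0.96351]): 0.78800 × 0.96351 = 0.75925
Parallel ([0.79947], [0.75925], and B6): 1 − (1 − 0.79947)(1 − 0.75925)(1 − 0.90600) = 0.995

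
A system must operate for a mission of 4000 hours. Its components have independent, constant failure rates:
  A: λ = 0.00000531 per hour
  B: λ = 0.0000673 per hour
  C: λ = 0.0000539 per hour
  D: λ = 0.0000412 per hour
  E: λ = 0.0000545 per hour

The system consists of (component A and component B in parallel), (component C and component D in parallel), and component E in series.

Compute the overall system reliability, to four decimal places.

0.7766

R(A) = exp(−0.00000531 × 4000) = 0.978984
R(B) = exp(−0.0000673 × 4000) = 0.763990
R(C) = exp(−0.0000539 × 4000) = 0.806058
R(D) = exp(−0.0000412 × 4000) = 0.848063
R(E) = exp(−0.0000545 × 4000) = 0.804125
Parallel (A and B): 1 − (1 − 0.978984)(1 − 0.763990) = 0.995040
Parallel (C and D): 1 − (1 − 0.806058)(1 − 0.848063) = 0.970533
Series ([0.995040], [0.970533], and E): 0.995040 × 0.970533 × 0.804125 = 0.7766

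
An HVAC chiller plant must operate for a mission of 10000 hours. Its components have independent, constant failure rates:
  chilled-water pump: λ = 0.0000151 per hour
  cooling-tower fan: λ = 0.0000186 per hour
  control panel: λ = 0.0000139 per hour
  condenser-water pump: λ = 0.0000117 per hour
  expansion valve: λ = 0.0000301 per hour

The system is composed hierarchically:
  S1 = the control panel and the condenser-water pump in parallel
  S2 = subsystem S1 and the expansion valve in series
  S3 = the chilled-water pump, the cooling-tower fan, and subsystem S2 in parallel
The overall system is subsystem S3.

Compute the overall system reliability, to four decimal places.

0.9936

R(chilled-water pump) = exp(−0.0000151 × 10000) = 0.859848
R(cooling-tower fan) = exp(−0.0000186 × 10000) = 0.830274
R(control panel) = exp(−0.0000139 × 10000) = 0.870228
R(condenser-water pump) = exp(−0.0000117 × 10000) = 0.889585
R(expansion valve) = exp(−0.0000301 × 10000) = 0.740078
Parallel (control panel and condenser-water pump): 1 − (1 − 0.870228)(1 − 0.889585) = 0.985671
Series ([0.985671] and expansion valve): 0.985671 × 0.740078 = 0.729473
Parallel (chilled-water pump, cooling-tower fan, and [0.729473]): 1 − (1 − 0.859848)(1 − 0.830274)(1 − 0.729473) = 0.9936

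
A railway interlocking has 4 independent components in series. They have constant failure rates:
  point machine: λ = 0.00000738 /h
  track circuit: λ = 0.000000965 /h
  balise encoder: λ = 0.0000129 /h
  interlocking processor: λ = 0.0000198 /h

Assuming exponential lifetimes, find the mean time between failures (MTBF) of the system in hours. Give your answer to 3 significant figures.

Series of exponential components: λ_sys = Σ λ_i
λ_sys = 0.00000738 + 0.000000965 + 0.0000129 + 0.0000198 = 4.1045e-05 /h
MTBF = 1 / λ_sys = 24400 h

24400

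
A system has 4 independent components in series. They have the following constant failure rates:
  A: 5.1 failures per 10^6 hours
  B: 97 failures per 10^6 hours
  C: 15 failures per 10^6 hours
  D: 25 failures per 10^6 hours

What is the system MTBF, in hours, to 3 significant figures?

7040

Series of exponential components: λ_sys = Σ λ_i
λ_sys = 0.0000051 + 0.000097 + 0.000015 + 0.000025 = 1.4210e-04 /h
MTBF = 1 / λ_sys = 7040 h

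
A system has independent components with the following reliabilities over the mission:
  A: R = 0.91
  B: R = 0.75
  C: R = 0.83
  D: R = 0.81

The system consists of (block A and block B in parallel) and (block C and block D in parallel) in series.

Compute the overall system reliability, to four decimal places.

Parallel (A and B): 1 − (1 − 0.910000)(1 − 0.750000) = 0.977500
Parallel (C and D): 1 − (1 − 0.830000)(1 − 0.810000) = 0.967700
Series ([0.977500] and [0.967700]): 0.977500 × 0.967700 = 0.9459

0.9459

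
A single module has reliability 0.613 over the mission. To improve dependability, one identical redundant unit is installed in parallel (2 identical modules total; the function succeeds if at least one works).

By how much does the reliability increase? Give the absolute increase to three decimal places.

0.237

R_before = 0.613
R_after = 1 − (1 − 0.613)^2 = 0.850
ΔR = 0.850 − 0.613 = 0.237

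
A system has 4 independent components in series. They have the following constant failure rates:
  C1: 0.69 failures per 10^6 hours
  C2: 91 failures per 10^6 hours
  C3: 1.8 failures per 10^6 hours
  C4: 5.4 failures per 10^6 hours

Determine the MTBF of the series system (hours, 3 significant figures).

10100

Series of exponential components: λ_sys = Σ λ_i
λ_sys = 0.00000069 + 0.000091 + 0.0000018 + 0.0000054 = 9.8890e-05 /h
MTBF = 1 / λ_sys = 10100 h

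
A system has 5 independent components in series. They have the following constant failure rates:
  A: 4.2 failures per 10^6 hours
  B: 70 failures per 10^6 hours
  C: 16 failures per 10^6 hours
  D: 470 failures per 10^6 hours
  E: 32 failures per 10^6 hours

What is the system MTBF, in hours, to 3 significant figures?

Series of exponential components: λ_sys = Σ λ_i
λ_sys = 0.0000042 + 0.000070 + 0.000016 + 0.00047 + 0.000032 = 5.9220e-04 /h
MTBF = 1 / λ_sys = 1690 h

1690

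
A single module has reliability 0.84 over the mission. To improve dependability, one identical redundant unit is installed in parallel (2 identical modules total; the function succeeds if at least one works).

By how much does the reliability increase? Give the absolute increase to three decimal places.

R_before = 0.84
R_after = 1 − (1 − 0.84)^2 = 0.974
ΔR = 0.974 − 0.84 = 0.134

0.134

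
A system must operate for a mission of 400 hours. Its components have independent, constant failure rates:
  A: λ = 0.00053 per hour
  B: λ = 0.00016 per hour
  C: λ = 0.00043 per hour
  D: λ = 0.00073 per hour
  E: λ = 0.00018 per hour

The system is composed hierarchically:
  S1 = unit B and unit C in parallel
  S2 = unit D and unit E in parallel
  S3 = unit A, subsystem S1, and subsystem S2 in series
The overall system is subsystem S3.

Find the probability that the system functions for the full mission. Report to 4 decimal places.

0.7869

R(A) = exp(−0.00053 × 400) = 0.808965
R(B) = exp(−0.00016 × 400) = 0.938005
R(C) = exp(−0.00043 × 400) = 0.841979
R(D) = exp(−0.00073 × 400) = 0.746769
R(E) = exp(−0.00018 × 400) = 0.930531
Parallel (B and C): 1 − (1 − 0.938005)(1 − 0.841979) = 0.990203
Parallel (D and E): 1 − (1 − 0.746769)(1 − 0.930531) = 0.982408
Series (A, [0.990203], and [0.982408]): 0.808965 × 0.990203 × 0.982408 = 0.7869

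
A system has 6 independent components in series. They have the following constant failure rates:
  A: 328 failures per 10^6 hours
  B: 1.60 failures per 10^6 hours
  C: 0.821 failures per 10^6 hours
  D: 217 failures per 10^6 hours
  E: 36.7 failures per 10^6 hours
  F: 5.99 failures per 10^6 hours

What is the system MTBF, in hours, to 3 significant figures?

Series of exponential components: λ_sys = Σ λ_i
λ_sys = 0.000328 + 0.00000160 + 0.000000821 + 0.000217 + 0.0000367 + 0.00000599 = 5.9011e-04 /h
MTBF = 1 / λ_sys = 1690 h

1690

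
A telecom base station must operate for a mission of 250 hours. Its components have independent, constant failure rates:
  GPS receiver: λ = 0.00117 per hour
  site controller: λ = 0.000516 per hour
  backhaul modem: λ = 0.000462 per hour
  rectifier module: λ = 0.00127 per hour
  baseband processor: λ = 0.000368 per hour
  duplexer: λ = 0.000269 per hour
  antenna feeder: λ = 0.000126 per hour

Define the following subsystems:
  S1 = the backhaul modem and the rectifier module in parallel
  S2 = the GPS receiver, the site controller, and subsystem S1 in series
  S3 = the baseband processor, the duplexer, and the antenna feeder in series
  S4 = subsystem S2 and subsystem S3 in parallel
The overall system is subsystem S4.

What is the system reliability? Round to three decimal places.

R(GPS receiver) = exp(−0.00117 × 250) = 0.74640
R(site controller) = exp(−0.000516 × 250) = 0.87897
R(backhaul modem) = exp(−0.000462 × 250) = 0.89092
R(rectifier module) = exp(−0.00127 × 250) = 0.72797
R(baseband processor) = exp(−0.000368 × 250) = 0.91211
R(duplexer) = exp(−0.000269 × 250) = 0.93496
R(antenna feeder) = exp(−0.000126 × 250) = 0.96899
Parallel (backhaul modem and rectifier module): 1 − (1 − 0.89092)(1 − 0.72797) = 0.97033
Series (GPS receiver, site controller, and [0.97033]): 0.74640 × 0.87897 × 0.97033 = 0.63660
Series (baseband processor, duplexer, and antenna feeder): 0.91211 × 0.93496 × 0.96899 = 0.82634
Parallel ([0.63660] and [0.82634]): 1 − (1 − 0.63660)(1 − 0.82634) = 0.937

0.937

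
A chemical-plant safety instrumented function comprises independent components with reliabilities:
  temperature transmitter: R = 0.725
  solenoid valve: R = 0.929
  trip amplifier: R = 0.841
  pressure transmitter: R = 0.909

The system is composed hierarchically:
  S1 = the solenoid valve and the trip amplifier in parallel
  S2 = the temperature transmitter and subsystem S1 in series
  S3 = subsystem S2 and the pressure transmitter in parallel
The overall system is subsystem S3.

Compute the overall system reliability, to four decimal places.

Parallel (solenoid valve and trip amplifier): 1 − (1 − 0.929000)(1 − 0.841000) = 0.988711
Series (temperature transmitter and [0.988711]): 0.725000 × 0.988711 = 0.716815
Parallel ([0.716815] and pressure transmitter): 1 − (1 − 0.716815)(1 − 0.909000) = 0.9742

0.9742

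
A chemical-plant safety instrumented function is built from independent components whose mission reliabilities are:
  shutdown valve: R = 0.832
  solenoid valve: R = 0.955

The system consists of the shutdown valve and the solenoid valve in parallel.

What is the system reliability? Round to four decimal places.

Parallel (shutdown valve and solenoid valve): 1 − (1 − 0.832000)(1 − 0.955000) = 0.9924

0.9924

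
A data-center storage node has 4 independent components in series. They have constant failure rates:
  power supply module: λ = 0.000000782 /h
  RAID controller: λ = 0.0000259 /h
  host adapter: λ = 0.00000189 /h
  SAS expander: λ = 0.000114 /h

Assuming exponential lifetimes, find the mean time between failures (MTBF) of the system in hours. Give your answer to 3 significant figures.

Series of exponential components: λ_sys = Σ λ_i
λ_sys = 0.000000782 + 0.0000259 + 0.00000189 + 0.000114 = 1.4257e-04 /h
MTBF = 1 / λ_sys = 7010 h

7010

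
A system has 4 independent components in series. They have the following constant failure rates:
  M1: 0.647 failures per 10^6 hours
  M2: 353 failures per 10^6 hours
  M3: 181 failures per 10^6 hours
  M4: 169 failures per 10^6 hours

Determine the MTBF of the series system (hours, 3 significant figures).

1420

Series of exponential components: λ_sys = Σ λ_i
λ_sys = 0.000000647 + 0.000353 + 0.000181 + 0.000169 = 7.0365e-04 /h
MTBF = 1 / λ_sys = 1420 h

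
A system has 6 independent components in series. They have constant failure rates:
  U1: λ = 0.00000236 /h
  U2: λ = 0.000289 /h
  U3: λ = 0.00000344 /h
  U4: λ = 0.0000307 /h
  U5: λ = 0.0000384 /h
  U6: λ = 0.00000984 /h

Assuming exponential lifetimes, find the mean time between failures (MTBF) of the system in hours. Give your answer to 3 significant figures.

Series of exponential components: λ_sys = Σ λ_i
λ_sys = 0.00000236 + 0.000289 + 0.00000344 + 0.0000307 + 0.0000384 + 0.00000984 = 3.7374e-04 /h
MTBF = 1 / λ_sys = 2680 h

2680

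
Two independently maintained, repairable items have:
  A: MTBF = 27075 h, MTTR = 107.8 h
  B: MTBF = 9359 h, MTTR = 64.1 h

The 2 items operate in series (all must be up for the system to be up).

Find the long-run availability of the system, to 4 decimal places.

0.9893

A(A) = MTBF/(MTBF+MTTR) = 27075/(27075+107.8) = 0.996034
A(B) = MTBF/(MTBF+MTTR) = 9359/(9359+64.1) = 0.993198
Series availability: 0.996034 × 0.993198 = 0.9893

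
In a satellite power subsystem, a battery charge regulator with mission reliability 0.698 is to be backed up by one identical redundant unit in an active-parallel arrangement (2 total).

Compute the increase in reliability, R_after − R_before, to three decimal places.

0.211

R_before = 0.698
R_after = 1 − (1 − 0.698)^2 = 0.909
ΔR = 0.909 − 0.698 = 0.211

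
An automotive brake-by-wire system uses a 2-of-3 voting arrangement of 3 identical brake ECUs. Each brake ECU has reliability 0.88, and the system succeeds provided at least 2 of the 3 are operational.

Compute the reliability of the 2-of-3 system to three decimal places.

0.960

R = Σ_{i=2}^{3} C(3,i) p^i (1−p)^{3−i} with p = 0.88
C(3,2)·0.88^2·0.12^1 = 0.27878
C(3,3)·0.88^3·0.12^0 = 0.68147
Sum = 0.960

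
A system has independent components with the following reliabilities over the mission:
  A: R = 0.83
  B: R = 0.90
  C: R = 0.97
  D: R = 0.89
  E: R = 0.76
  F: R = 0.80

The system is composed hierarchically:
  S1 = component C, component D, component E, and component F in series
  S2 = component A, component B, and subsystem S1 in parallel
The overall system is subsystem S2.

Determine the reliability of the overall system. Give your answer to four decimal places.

Series (C, D, E, and F): 0.970000 × 0.890000 × 0.760000 × 0.800000 = 0.524886
Parallel (A, B, and [0.524886]): 1 − (1 − 0.830000)(1 − 0.900000)(1 − 0.524886) = 0.9919

0.9919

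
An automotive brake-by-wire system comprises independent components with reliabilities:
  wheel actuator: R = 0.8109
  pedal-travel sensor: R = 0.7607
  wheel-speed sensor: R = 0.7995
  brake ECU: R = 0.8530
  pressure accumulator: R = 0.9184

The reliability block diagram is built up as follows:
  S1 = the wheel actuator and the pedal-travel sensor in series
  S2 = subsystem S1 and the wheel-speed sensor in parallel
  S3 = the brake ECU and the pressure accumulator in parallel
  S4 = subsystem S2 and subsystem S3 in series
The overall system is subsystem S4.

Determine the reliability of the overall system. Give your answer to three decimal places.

0.912

Series (wheel actuator and pedal-travel sensor): 0.81090 × 0.76070 = 0.61685
Parallel ([0.61685] and wheel-speed sensor): 1 − (1 − 0.61685)(1 − 0.79950) = 0.92318
Parallel (brake ECU and pressure accumulator): 1 − (1 − 0.85300)(1 − 0.91840) = 0.98800
Series ([0.92318] and [0.98800]): 0.92318 × 0.98800 = 0.912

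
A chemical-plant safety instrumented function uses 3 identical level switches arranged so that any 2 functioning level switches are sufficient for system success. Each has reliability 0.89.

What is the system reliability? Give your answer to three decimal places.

0.966

R = Σ_{i=2}^{3} C(3,i) p^i (1−p)^{3−i} with p = 0.89
C(3,2)·0.89^2·0.11^1 = 0.26139
C(3,3)·0.89^3·0.11^0 = 0.70497
Sum = 0.966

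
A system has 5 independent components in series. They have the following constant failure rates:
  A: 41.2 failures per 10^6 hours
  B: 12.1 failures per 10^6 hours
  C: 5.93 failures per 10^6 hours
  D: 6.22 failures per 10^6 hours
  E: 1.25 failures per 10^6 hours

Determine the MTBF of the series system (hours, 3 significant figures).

Series of exponential components: λ_sys = Σ λ_i
λ_sys = 0.0000412 + 0.0000121 + 0.00000593 + 0.00000622 + 0.00000125 = 6.6700e-05 /h
MTBF = 1 / λ_sys = 15000 h

15000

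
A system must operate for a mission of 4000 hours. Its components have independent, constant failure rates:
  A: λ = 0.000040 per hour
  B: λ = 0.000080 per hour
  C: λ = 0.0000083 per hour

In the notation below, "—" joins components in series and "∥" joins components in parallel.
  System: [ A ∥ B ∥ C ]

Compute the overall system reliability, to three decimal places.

R(A) = exp(−0.000040 × 4000) = 0.85214
R(B) = exp(−0.000080 × 4000) = 0.72615
R(C) = exp(−0.0000083 × 4000) = 0.96735
Parallel (A, B, and C): 1 − (1 − 0.85214)(1 − 0.72615)(1 − 0.96735) = 0.999

0.999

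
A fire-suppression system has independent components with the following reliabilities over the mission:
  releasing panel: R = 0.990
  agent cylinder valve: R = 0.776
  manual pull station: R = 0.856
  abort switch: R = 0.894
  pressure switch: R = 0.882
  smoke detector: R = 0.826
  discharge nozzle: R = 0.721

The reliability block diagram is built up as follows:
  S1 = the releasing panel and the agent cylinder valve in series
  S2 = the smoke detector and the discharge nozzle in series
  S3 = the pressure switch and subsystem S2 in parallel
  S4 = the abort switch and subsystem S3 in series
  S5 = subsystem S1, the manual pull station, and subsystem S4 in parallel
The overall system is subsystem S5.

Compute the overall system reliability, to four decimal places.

0.9950

Series (releasing panel and agent cylinder valve): 0.990000 × 0.776000 = 0.768240
Series (smoke detector and discharge nozzle): 0.826000 × 0.721000 = 0.595546
Parallel (pressure switch and [0.595546]): 1 − (1 − 0.882000)(1 − 0.595546) = 0.952274
Series (abort switch and [0.952274]): 0.894000 × 0.952274 = 0.851333
Parallel ([0.768240], manual pull station, and [0.851333]): 1 − (1 − 0.768240)(1 − 0.856000)(1 − 0.851333) = 0.9950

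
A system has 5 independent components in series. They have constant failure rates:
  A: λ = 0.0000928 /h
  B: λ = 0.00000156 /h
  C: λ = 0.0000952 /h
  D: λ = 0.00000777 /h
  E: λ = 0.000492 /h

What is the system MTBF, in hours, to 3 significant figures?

Series of exponential components: λ_sys = Σ λ_i
λ_sys = 0.0000928 + 0.00000156 + 0.0000952 + 0.00000777 + 0.000492 = 6.8933e-04 /h
MTBF = 1 / λ_sys = 1450 h

1450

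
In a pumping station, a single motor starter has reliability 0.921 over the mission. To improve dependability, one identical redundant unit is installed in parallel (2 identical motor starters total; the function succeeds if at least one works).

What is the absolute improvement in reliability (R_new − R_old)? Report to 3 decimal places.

R_before = 0.921
R_after = 1 − (1 − 0.921)^2 = 0.994
ΔR = 0.994 − 0.921 = 0.073

0.073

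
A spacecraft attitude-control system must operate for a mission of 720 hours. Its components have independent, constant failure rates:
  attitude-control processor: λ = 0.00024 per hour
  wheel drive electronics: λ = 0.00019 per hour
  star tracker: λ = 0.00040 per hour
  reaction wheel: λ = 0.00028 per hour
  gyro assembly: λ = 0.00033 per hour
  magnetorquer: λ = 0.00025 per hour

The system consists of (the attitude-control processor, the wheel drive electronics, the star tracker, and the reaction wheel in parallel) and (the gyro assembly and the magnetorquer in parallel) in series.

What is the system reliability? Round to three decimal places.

0.964

R(attitude-control processor) = exp(−0.00024 × 720) = 0.84131
R(wheel drive electronics) = exp(−0.00019 × 720) = 0.87214
R(star tracker) = exp(−0.00040 × 720) = 0.74976
R(reaction wheel) = exp(−0.00028 × 720) = 0.81742
R(gyro assembly) = exp(−0.00033 × 720) = 0.78852
R(magnetorquer) = exp(−0.00025 × 720) = 0.83527
Parallel (attitude-control processor, wheel drive electronics, star tracker, and reaction wheel): 1 − (1 − 0.84131)(1 − 0.87214)(1 − 0.74976)(1 − 0.81742) = 0.99907
Parallel (gyro assembly and magnetorquer): 1 − (1 − 0.78852)(1 − 0.83527) = 0.96516
Series ([0.99907] and [0.96516]): 0.99907 × 0.96516 = 0.964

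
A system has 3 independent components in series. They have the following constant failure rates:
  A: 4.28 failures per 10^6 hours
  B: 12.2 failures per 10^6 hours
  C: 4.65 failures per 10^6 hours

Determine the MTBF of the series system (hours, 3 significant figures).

Series of exponential components: λ_sys = Σ λ_i
λ_sys = 0.00000428 + 0.0000122 + 0.00000465 = 2.1130e-05 /h
MTBF = 1 / λ_sys = 47300 h

47300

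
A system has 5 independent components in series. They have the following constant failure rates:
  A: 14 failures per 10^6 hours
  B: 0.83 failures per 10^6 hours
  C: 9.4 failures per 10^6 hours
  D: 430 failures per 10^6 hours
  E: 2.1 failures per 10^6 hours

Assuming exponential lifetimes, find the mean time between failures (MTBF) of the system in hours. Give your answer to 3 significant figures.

Series of exponential components: λ_sys = Σ λ_i
λ_sys = 0.000014 + 0.00000083 + 0.0000094 + 0.00043 + 0.0000021 = 4.5633e-04 /h
MTBF = 1 / λ_sys = 2190 h

2190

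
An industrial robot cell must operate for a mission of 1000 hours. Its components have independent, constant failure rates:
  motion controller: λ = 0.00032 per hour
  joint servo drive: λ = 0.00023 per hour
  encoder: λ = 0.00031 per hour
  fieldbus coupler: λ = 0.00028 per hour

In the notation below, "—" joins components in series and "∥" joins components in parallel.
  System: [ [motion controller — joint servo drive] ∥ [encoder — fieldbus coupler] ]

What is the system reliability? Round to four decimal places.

R(motion controller) = exp(−0.00032 × 1000) = 0.726149
R(joint servo drive) = exp(−0.00023 × 1000) = 0.794534
R(encoder) = exp(−0.00031 × 1000) = 0.733447
R(fieldbus coupler) = exp(−0.00028 × 1000) = 0.755784
Series (motion controller and joint servo drive): 0.726149 × 0.794534 = 0.576950
Series (encoder and fieldbus coupler): 0.733447 × 0.755784 = 0.554328
Parallel ([0.576950] and [0.554328]): 1 − (1 − 0.576950)(1 − 0.554328) = 0.8115

0.8115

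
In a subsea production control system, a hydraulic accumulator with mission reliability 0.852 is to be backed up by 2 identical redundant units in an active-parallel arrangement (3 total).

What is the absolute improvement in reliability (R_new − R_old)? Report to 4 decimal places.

0.1448

R_before = 0.852
R_after = 1 − (1 − 0.852)^3 = 0.9968
ΔR = 0.9968 − 0.852 = 0.1448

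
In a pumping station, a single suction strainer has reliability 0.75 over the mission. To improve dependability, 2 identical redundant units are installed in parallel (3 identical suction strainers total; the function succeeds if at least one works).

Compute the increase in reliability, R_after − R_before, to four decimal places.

R_before = 0.75
R_after = 1 − (1 − 0.75)^3 = 0.9844
ΔR = 0.9844 − 0.75 = 0.2344

0.2344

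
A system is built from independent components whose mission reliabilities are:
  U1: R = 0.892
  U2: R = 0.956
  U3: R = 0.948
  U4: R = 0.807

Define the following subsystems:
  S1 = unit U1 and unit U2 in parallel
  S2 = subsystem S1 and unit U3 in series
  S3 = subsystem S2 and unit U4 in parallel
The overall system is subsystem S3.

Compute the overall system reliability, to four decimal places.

Parallel (U1 and U2): 1 − (1 − 0.892000)(1 − 0.956000) = 0.995248
Series ([0.995248] and U3): 0.995248 × 0.948000 = 0.943495
Parallel ([0.943495] and U4): 1 − (1 − 0.943495)(1 − 0.807000) = 0.9891

0.9891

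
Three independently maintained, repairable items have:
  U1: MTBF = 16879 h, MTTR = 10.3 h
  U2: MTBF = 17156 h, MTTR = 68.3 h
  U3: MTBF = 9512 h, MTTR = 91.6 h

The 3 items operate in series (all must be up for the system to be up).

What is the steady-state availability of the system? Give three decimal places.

A(U1) = MTBF/(MTBF+MTTR) = 16879/(16879+10.3) = 0.999390
A(U2) = MTBF/(MTBF+MTTR) = 17156/(17156+68.3) = 0.996035
A(U3) = MTBF/(MTBF+MTTR) = 9512/(9512+91.6) = 0.990462
Series availability: 0.999390 × 0.996035 × 0.990462 = 0.986

0.986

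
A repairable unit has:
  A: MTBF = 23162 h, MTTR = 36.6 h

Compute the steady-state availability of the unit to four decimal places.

0.9984

A(A) = MTBF/(MTBF+MTTR) = 23162/(23162+36.6) = 0.9984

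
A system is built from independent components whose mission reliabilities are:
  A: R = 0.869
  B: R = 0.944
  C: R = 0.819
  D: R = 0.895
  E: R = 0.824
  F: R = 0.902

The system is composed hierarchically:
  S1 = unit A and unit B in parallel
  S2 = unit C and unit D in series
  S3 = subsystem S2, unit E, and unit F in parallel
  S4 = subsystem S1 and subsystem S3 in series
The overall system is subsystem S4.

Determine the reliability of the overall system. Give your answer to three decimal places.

0.988

Parallel (A and B): 1 − (1 − 0.86900)(1 − 0.94400) = 0.99266
Series (C and D): 0.81900 × 0.89500 = 0.73301
Parallel ([0.73301], E, and F): 1 − (1 − 0.73301)(1 − 0.82400)(1 − 0.90200) = 0.99539
Series ([0.99266] and [0.99539]): 0.99266 × 0.99539 = 0.988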